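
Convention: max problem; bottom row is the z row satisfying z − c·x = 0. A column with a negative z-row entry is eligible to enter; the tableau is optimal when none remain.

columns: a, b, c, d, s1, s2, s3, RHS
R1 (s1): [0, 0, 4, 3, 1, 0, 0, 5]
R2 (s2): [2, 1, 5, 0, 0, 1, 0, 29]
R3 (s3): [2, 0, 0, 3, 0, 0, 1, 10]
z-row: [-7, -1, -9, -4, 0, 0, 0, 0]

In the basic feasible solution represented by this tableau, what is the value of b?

0

b is not in the basis, so in the current basic feasible solution b = 0.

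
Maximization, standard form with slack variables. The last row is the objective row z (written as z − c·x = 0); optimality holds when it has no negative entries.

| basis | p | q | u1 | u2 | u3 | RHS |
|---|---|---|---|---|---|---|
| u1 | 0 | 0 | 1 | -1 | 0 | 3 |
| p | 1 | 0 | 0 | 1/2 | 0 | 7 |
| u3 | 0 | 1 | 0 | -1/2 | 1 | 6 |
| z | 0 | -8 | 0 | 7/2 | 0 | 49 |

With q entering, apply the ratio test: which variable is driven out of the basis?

Column q entries and ratios — u1: 0 ≤ 0, skip; p: 0 ≤ 0, skip; u3: 6/1 = 6.
Smallest ratio is 6 in the row of u3, so u3 leaves.

u3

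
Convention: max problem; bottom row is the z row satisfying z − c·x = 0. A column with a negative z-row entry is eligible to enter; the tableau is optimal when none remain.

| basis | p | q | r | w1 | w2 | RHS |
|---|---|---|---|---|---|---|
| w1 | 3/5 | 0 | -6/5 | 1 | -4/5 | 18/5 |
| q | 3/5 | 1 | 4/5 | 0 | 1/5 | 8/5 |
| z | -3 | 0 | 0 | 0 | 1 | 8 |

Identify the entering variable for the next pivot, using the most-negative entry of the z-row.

p

Negative z-row entries: p: -3.
The most negative is -3 in column p, so p enters.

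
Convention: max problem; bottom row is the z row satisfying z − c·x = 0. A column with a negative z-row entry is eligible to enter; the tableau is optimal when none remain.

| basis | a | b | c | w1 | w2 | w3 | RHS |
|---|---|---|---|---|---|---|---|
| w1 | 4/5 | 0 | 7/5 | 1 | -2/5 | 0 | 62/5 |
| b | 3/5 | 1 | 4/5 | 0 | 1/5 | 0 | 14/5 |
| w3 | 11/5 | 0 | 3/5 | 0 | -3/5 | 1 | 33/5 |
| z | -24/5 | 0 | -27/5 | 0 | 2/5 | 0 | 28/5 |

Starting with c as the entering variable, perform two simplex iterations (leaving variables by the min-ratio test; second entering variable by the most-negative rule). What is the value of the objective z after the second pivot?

185/7

Ratio test on column c — row 1: (62/5)/(7/5) = 62/7; row 2: (14/5)/(4/5) = 7/2; row 3: (33/5)/(3/5) = 11. Minimum is 7/2 at row 2 (b leaves); pivot element 4/5.
Pivot on row 2; the z-row RHS becomes 28/5 − (-27/5)·(7/2) = 49/2.
Next entering variable (most negative z-row entry -3/4): a.
Ratio test on column a — row 1: entry -1/4 ≤ 0; row 2: (7/2)/(3/4) = 14/3; row 3: (9/2)/(7/4) = 18/7. Minimum is 18/7 at row 3 (w3 leaves); pivot element 7/4.
After the second pivot the z-row RHS is 49/2 − (-3/4)·(18/7) = 185/7.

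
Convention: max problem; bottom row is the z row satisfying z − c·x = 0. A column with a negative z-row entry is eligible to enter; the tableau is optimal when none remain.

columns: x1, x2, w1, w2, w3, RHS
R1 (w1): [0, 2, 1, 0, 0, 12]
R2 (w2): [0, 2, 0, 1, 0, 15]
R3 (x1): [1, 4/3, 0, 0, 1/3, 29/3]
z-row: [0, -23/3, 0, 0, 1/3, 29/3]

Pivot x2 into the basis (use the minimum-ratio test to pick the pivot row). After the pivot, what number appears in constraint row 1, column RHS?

6

Ratio test on column x2 — row 1: 12/2 = 6; row 2: 15/2 = 15/2; row 3: (29/3)/(4/3) = 29/4. Minimum is 6 at row 1 (w1 leaves); pivot element 2.
Divide row 1 by 2; eliminate column x2 from the other rows.
In the new row 1, the RHS entry is the old entry divided by the pivot: 12/2 = 6.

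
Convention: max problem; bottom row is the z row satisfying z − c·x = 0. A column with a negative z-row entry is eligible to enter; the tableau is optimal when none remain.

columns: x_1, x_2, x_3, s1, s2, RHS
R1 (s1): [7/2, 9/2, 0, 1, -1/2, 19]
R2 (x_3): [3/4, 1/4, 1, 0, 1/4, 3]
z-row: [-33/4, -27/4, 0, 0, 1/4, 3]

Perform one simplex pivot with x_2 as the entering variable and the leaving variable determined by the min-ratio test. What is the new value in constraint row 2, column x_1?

Ratio test on column x_2 — row 1: 19/(9/2) = 38/9; row 2: 3/(1/4) = 12. Minimum is 38/9 at row 1 (s1 leaves); pivot element 9/2.
Divide row 1 by 9/2; eliminate column x_2 from the other rows.
Row 2 update in column x_1: 3/4 − (1/4)·(7/9) = 5/9.

5/9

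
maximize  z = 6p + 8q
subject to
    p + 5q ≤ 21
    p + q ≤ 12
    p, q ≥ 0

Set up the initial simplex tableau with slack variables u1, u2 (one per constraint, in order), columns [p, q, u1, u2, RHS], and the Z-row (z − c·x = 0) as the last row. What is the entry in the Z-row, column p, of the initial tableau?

-6

The Z-row carries the negated objective coefficients: the p entry is -6.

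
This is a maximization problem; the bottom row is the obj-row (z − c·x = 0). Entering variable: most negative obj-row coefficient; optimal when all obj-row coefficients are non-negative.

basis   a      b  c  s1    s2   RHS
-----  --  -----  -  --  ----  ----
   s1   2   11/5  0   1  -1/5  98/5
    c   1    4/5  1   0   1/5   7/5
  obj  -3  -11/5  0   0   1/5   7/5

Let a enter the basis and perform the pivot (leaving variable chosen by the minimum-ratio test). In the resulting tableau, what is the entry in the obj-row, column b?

1/5

Ratio test on column a — row 1: (98/5)/2 = 49/5; row 2: (7/5)/1 = 7/5. Minimum is 7/5 at row 2 (c leaves); pivot element 1.
Divide row 2 by 1; eliminate column a from the other rows.
obj-row update in column b: -11/5 − (-3)·(4/5) = 1/5.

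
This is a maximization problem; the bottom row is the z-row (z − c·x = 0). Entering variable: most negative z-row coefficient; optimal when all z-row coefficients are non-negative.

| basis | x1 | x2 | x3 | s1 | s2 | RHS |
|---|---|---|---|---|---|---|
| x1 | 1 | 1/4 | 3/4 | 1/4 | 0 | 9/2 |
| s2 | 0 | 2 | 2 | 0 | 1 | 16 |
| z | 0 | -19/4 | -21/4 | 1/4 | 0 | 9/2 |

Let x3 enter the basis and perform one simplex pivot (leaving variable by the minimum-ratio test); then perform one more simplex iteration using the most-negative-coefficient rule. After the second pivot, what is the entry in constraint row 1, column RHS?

Ratio test on column x3 — row 1: (9/2)/(3/4) = 6; row 2: 16/2 = 8. Minimum is 6 at row 1 (x1 leaves); pivot element 3/4.
Divide row 1 by 3/4; eliminate column x3 from the other rows.
Second iteration: most negative z-row entry is -3 in column x2, so x2 enters.
Ratio test on column x2 — row 1: 6/(1/3) = 18; row 2: 4/(4/3) = 3. Minimum is 3 at row 2 (s2 leaves); pivot element 4/3.
Divide row 2 by 4/3; eliminate column x2 from the other rows.
After both pivots, the entry at constraint row 1, column RHS is 5.

5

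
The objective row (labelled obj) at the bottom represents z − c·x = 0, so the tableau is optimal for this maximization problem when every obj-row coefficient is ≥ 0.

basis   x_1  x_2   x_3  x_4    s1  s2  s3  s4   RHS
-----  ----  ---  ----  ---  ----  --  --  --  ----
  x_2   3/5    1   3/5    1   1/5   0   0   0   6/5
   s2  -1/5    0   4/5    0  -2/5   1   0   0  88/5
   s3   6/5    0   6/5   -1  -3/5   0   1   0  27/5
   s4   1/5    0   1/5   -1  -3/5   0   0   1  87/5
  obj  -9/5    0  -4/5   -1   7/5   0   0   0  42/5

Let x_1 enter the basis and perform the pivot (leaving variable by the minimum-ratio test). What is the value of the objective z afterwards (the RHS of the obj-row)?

12

Ratio test on column x_1 — row 1: (6/5)/(3/5) = 2; row 2: entry -1/5 ≤ 0; row 3: (27/5)/(6/5) = 9/2; row 4: (87/5)/(1/5) = 87. Minimum is 2 at row 1 (x_2 leaves); pivot element 3/5.
Pivot on row 1; the obj-row RHS becomes 42/5 − (-9/5)·2 = 12.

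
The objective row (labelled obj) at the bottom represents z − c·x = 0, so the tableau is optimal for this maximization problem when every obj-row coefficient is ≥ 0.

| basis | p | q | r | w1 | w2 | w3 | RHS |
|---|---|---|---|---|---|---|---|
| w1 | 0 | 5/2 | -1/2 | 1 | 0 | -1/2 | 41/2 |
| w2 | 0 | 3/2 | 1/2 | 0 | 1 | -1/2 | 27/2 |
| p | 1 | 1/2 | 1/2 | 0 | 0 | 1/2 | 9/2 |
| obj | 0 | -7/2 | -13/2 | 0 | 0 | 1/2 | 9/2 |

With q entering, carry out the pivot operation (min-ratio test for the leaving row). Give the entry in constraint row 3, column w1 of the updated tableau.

-1/5

Ratio test on column q — row 1: (41/2)/(5/2) = 41/5; row 2: (27/2)/(3/2) = 9; row 3: (9/2)/(1/2) = 9. Minimum is 41/5 at row 1 (w1 leaves); pivot element 5/2.
Divide row 1 by 5/2; eliminate column q from the other rows.
Row 3 update in column w1: 0 − (1/2)·(2/5) = -1/5.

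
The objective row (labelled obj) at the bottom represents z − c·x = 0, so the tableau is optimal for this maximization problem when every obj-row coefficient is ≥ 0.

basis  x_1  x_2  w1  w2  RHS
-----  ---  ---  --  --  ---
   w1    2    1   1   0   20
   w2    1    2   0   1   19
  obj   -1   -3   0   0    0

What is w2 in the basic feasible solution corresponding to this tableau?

19

w2 is basic (row 2); its value is the RHS of that row, 19.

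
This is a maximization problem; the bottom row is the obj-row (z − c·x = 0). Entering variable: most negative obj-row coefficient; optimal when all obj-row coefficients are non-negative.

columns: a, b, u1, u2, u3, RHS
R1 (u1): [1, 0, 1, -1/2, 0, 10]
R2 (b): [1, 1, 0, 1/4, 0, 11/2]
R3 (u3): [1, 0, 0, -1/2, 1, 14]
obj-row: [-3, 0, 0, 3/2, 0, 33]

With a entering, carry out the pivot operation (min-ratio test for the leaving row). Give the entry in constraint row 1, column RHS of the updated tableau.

9/2

Ratio test on column a — row 1: 10/1 = 10; row 2: (11/2)/1 = 11/2; row 3: 14/1 = 14. Minimum is 11/2 at row 2 (b leaves); pivot element 1.
Divide row 2 by 1; eliminate column a from the other rows.
Row 1 update in column RHS: 10 − 1·(11/2) = 9/2.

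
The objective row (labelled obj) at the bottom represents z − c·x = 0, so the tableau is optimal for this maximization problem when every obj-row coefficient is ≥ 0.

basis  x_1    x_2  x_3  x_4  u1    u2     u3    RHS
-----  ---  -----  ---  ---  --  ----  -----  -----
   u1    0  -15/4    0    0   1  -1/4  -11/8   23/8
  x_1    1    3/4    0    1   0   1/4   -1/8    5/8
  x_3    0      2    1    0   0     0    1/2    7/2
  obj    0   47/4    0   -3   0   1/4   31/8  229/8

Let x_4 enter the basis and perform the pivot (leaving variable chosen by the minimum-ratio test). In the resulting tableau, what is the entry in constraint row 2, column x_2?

Ratio test on column x_4 — row 1: entry 0 ≤ 0; row 2: (5/8)/1 = 5/8; row 3: entry 0 ≤ 0. Minimum is 5/8 at row 2 (x_1 leaves); pivot element 1.
Divide row 2 by 1; eliminate column x_4 from the other rows.
In the new row 2, the x_2 entry is the old entry divided by the pivot: (3/4)/1 = 3/4.

3/4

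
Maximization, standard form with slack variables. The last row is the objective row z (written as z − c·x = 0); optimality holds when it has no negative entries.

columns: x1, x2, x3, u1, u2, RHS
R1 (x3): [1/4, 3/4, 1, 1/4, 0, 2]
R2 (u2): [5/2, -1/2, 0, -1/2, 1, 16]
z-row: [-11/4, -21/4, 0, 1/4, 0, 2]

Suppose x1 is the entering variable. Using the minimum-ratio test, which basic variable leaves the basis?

u2

Column x1 entries and ratios — x3: 2/(1/4) = 8; u2: 16/(5/2) = 32/5.
Smallest ratio is 32/5 in the row of u2, so u2 leaves.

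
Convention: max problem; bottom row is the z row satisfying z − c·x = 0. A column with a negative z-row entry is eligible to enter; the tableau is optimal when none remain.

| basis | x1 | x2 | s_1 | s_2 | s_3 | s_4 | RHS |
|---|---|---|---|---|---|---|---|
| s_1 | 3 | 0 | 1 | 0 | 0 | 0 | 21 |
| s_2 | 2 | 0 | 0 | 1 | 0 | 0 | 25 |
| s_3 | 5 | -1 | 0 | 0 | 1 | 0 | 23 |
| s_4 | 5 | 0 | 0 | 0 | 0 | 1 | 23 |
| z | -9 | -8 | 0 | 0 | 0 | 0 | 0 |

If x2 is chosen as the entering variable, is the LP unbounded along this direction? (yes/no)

yes

Every constraint-row entry in column x2 is ≤ 0, so increasing x2 is unbounded.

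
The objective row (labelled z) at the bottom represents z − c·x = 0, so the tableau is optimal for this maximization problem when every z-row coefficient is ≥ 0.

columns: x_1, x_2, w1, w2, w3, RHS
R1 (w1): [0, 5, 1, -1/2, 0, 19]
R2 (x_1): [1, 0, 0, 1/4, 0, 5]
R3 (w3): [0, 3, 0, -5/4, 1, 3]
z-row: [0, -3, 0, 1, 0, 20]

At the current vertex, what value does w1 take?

19

w1 is basic (row 1); its value is the RHS of that row, 19.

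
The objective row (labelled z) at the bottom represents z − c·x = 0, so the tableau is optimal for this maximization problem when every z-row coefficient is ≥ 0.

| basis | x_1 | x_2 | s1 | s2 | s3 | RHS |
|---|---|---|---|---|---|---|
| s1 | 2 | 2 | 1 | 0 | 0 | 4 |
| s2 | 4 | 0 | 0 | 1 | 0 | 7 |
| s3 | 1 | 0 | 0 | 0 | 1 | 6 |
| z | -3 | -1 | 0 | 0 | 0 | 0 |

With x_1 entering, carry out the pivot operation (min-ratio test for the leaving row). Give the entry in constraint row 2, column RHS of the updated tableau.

7/4

Ratio test on column x_1 — row 1: 4/2 = 2; row 2: 7/4 = 7/4; row 3: 6/1 = 6. Minimum is 7/4 at row 2 (s2 leaves); pivot element 4.
Divide row 2 by 4; eliminate column x_1 from the other rows.
In the new row 2, the RHS entry is the old entry divided by the pivot: 7/4 = 7/4.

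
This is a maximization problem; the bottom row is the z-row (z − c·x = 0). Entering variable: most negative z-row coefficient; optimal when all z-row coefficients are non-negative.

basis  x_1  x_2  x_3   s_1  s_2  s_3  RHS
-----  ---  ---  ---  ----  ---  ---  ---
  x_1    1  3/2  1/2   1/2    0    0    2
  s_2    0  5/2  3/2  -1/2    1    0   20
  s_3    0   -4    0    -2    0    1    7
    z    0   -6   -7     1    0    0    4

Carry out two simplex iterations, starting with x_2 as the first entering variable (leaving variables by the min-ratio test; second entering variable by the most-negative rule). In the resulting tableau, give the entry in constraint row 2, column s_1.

-2

Ratio test on column x_2 — row 1: 2/(3/2) = 4/3; row 2: 20/(5/2) = 8; row 3: entry -4 ≤ 0. Minimum is 4/3 at row 1 (x_1 leaves); pivot element 3/2.
Divide row 1 by 3/2; eliminate column x_2 from the other rows.
Second iteration: most negative z-row entry is -5 in column x_3, so x_3 enters.
Ratio test on column x_3 — row 1: (4/3)/(1/3) = 4; row 2: (50/3)/(2/3) = 25; row 3: (37/3)/(4/3) = 37/4. Minimum is 4 at row 1 (x_2 leaves); pivot element 1/3.
Divide row 1 by 1/3; eliminate column x_3 from the other rows.
After both pivots, the entry at constraint row 2, column s_1 is -2.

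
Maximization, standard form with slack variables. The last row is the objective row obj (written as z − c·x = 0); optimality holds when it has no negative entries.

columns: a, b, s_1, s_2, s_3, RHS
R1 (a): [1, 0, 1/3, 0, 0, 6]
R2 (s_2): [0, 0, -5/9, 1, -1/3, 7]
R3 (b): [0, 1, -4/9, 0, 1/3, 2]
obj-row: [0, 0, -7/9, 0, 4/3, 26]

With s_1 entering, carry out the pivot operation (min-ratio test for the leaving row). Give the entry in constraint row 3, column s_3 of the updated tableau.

Ratio test on column s_1 — row 1: 6/(1/3) = 18; row 2: entry -5/9 ≤ 0; row 3: entry -4/9 ≤ 0. Minimum is 18 at row 1 (a leaves); pivot element 1/3.
Divide row 1 by 1/3; eliminate column s_1 from the other rows.
Row 3 update in column s_3: 1/3 − (-4/9)·0 = 1/3.

1/3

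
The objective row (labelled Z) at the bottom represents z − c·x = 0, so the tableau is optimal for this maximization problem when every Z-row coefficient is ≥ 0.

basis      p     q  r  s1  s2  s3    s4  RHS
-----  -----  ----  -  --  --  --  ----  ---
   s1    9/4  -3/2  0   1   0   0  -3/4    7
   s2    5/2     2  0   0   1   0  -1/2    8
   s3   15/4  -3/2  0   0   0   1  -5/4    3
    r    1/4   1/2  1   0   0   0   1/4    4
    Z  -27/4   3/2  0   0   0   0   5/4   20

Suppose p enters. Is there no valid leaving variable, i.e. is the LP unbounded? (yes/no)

Column p has positive entries in row(s) 1, 2, 3, 4, so the ratio test bounds it — not unbounded.

no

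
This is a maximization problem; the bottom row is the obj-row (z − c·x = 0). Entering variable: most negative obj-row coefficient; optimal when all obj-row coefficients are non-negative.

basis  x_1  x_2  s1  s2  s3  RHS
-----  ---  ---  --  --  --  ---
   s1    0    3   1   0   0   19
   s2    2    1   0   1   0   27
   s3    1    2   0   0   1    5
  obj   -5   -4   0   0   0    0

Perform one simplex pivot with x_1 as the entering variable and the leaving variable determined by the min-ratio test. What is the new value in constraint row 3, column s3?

1

Ratio test on column x_1 — row 1: entry 0 ≤ 0; row 2: 27/2 = 27/2; row 3: 5/1 = 5. Minimum is 5 at row 3 (s3 leaves); pivot element 1.
Divide row 3 by 1; eliminate column x_1 from the other rows.
In the new row 3, the s3 entry is the old entry divided by the pivot: 1/1 = 1.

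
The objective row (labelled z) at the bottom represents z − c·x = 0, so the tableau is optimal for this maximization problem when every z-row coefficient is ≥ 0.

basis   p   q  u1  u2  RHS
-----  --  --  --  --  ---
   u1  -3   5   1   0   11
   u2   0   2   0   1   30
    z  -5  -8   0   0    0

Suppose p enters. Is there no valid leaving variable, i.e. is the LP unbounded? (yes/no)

Every constraint-row entry in column p is ≤ 0, so increasing p is unbounded.

yes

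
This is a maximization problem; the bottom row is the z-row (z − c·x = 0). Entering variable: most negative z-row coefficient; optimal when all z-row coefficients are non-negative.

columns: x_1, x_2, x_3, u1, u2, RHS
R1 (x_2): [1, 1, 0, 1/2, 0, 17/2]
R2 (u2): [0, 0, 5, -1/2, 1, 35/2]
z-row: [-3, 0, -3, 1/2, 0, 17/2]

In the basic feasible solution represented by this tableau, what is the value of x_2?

x_2 is basic (row 1); its value is the RHS of that row, 17/2.

17/2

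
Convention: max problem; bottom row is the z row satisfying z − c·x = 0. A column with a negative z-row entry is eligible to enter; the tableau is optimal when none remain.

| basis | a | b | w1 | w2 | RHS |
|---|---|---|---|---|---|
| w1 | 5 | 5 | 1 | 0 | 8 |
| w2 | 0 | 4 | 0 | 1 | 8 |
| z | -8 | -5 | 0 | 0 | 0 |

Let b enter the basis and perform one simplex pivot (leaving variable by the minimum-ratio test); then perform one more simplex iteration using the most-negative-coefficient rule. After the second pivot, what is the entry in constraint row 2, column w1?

Ratio test on column b — row 1: 8/5 = 8/5; row 2: 8/4 = 2. Minimum is 8/5 at row 1 (w1 leaves); pivot element 5.
Divide row 1 by 5; eliminate column b from the other rows.
Second iteration: most negative z-row entry is -3 in column a, so a enters.
Ratio test on column a — row 1: (8/5)/1 = 8/5; row 2: entry -4 ≤ 0. Minimum is 8/5 at row 1 (b leaves); pivot element 1.
Divide row 1 by 1; eliminate column a from the other rows.
After both pivots, the entry at constraint row 2, column w1 is 0.

0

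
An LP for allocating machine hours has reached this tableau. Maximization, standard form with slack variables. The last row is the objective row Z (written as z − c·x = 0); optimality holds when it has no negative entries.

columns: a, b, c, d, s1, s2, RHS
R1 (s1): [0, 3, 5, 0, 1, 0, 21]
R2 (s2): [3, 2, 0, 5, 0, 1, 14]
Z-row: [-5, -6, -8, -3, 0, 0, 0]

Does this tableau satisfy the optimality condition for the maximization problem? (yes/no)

The Z-row has a negative entry -8 in column c, so it is not optimal.

no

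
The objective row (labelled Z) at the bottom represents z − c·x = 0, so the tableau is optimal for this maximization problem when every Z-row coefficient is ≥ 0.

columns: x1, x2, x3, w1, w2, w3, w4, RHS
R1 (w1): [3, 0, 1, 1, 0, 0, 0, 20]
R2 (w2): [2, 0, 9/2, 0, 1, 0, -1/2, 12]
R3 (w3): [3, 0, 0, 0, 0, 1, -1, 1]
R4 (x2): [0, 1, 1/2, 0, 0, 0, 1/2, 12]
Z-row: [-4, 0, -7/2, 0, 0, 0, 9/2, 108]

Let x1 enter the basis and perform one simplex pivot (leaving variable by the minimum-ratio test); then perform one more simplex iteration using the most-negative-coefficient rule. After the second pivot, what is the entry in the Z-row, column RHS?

3190/27

Ratio test on column x1 — row 1: 20/3 = 20/3; row 2: 12/2 = 6; row 3: 1/3 = 1/3; row 4: entry 0 ≤ 0. Minimum is 1/3 at row 3 (w3 leaves); pivot element 3.
Divide row 3 by 3; eliminate column x1 from the other rows.
Second iteration: most negative Z-row entry is -7/2 in column x3, so x3 enters.
Ratio test on column x3 — row 1: 19/1 = 19; row 2: (34/3)/(9/2) = 68/27; row 3: entry 0 ≤ 0; row 4: 12/(1/2) = 24. Minimum is 68/27 at row 2 (w2 leaves); pivot element 9/2.
Divide row 2 by 9/2; eliminate column x3 from the other rows.
After both pivots, the entry at the Z-row, column RHS is 3190/27.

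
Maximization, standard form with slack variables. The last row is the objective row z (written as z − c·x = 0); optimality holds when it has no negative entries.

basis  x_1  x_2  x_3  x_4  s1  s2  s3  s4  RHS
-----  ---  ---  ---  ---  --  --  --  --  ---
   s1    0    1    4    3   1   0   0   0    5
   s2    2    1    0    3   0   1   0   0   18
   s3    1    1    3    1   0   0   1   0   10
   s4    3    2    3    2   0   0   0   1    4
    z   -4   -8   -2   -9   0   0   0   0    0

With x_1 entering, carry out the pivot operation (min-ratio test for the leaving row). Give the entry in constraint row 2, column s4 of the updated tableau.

-2/3

Ratio test on column x_1 — row 1: entry 0 ≤ 0; row 2: 18/2 = 9; row 3: 10/1 = 10; row 4: 4/3 = 4/3. Minimum is 4/3 at row 4 (s4 leaves); pivot element 3.
Divide row 4 by 3; eliminate column x_1 from the other rows.
Row 2 update in column s4: 0 − 2·(1/3) = -2/3.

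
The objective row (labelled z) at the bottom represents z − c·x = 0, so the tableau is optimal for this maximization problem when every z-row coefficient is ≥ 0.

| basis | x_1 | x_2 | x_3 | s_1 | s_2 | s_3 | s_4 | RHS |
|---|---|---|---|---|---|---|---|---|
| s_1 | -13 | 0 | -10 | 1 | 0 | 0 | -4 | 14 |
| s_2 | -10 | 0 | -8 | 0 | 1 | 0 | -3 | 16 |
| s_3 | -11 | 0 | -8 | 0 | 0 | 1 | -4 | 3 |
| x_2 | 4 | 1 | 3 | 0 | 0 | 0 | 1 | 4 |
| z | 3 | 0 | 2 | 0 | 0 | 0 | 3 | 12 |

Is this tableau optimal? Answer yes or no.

yes

Every z-row coefficient is ≥ 0, so the tableau is optimal.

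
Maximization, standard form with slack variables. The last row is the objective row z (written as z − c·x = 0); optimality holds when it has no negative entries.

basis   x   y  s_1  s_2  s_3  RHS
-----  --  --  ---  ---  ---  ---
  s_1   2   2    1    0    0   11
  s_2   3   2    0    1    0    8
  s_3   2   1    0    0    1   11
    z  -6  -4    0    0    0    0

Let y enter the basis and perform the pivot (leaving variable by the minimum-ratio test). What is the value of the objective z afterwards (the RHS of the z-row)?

Ratio test on column y — row 1: 11/2 = 11/2; row 2: 8/2 = 4; row 3: 11/1 = 11. Minimum is 4 at row 2 (s_2 leaves); pivot element 2.
Pivot on row 2; the z-row RHS becomes 0 − (-4)·4 = 16.

16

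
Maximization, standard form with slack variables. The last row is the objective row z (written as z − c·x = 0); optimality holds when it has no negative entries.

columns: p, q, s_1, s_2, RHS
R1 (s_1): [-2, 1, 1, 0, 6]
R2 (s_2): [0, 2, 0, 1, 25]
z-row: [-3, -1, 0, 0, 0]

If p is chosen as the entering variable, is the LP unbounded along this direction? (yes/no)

yes

Every constraint-row entry in column p is ≤ 0, so increasing p is unbounded.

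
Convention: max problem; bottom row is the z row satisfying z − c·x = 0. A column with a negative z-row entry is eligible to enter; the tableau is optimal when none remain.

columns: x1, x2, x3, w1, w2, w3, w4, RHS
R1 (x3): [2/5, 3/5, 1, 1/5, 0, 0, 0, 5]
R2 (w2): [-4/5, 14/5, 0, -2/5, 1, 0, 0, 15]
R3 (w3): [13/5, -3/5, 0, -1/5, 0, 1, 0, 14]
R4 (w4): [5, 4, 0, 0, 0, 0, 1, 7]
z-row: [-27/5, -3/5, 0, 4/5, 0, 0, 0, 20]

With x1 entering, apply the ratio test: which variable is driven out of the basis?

Column x1 entries and ratios — x3: 5/(2/5) = 25/2; w2: -4/5 ≤ 0, skip; w3: 14/(13/5) = 70/13; w4: 7/5 = 7/5.
Smallest ratio is 7/5 in the row of w4, so w4 leaves.

w4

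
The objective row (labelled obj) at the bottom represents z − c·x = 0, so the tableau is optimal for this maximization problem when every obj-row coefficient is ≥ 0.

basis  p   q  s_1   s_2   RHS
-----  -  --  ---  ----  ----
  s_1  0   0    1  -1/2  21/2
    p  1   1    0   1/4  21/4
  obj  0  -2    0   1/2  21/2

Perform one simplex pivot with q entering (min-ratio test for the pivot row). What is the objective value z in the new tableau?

Ratio test on column q — row 1: entry 0 ≤ 0; row 2: (21/4)/1 = 21/4. Minimum is 21/4 at row 2 (p leaves); pivot element 1.
Pivot on row 2; the obj-row RHS becomes 21/2 − (-2)·(21/4) = 21.

21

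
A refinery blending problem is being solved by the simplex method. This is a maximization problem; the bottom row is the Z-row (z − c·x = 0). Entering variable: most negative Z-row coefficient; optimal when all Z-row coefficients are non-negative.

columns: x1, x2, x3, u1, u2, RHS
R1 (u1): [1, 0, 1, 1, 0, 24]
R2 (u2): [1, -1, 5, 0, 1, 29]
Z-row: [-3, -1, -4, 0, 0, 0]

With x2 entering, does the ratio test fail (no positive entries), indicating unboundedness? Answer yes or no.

yes

Every constraint-row entry in column x2 is ≤ 0, so increasing x2 is unbounded.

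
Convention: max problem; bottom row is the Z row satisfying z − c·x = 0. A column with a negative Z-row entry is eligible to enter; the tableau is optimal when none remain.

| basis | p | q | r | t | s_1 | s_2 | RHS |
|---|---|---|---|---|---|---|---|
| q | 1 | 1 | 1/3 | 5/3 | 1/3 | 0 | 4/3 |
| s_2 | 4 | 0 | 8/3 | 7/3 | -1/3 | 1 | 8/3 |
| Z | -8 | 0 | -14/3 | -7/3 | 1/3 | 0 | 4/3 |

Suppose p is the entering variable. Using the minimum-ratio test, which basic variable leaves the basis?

Column p entries and ratios — q: (4/3)/1 = 4/3; s_2: (8/3)/4 = 2/3.
Smallest ratio is 2/3 in the row of s_2, so s_2 leaves.

s_2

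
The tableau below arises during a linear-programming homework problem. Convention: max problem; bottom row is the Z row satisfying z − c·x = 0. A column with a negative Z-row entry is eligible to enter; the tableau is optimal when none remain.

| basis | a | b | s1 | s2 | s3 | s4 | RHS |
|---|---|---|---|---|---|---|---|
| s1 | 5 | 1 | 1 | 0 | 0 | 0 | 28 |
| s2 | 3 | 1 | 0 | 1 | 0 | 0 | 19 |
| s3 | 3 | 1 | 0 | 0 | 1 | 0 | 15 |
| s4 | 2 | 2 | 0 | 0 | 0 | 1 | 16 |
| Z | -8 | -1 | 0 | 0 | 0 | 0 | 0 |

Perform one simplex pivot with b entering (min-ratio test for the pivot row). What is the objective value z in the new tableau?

8

Ratio test on column b — row 1: 28/1 = 28; row 2: 19/1 = 19; row 3: 15/1 = 15; row 4: 16/2 = 8. Minimum is 8 at row 4 (s4 leaves); pivot element 2.
Pivot on row 4; the Z-row RHS becomes 0 − (-1)·8 = 8.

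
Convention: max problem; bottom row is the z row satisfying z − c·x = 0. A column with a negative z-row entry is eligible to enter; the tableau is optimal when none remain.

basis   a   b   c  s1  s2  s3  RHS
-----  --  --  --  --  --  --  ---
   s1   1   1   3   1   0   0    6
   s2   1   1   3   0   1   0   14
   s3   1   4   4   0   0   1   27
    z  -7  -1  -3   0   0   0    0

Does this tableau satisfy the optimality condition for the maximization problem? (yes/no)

The z-row has a negative entry -7 in column a, so it is not optimal.

no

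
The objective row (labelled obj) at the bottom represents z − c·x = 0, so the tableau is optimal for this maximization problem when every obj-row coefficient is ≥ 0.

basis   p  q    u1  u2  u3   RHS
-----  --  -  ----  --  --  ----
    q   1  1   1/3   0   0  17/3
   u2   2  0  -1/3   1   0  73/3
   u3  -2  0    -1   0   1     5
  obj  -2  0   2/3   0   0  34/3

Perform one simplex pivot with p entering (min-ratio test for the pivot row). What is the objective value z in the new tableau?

Ratio test on column p — row 1: (17/3)/1 = 17/3; row 2: (73/3)/2 = 73/6; row 3: entry -2 ≤ 0. Minimum is 17/3 at row 1 (q leaves); pivot element 1.
Pivot on row 1; the obj-row RHS becomes 34/3 − (-2)·(17/3) = 68/3.

68/3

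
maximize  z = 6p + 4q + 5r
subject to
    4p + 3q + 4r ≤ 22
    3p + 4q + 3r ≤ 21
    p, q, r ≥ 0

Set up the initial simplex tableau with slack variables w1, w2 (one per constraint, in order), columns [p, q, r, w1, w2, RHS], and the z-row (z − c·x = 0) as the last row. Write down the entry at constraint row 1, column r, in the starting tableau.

4

Constraint 1 has coefficient 4 on r.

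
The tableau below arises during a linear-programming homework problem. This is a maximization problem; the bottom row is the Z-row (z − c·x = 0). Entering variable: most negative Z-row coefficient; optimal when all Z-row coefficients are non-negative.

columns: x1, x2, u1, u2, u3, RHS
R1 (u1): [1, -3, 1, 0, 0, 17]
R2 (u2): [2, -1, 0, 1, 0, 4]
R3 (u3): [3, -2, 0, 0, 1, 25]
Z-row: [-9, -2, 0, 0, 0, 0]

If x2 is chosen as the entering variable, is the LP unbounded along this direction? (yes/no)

yes

Every constraint-row entry in column x2 is ≤ 0, so increasing x2 is unbounded.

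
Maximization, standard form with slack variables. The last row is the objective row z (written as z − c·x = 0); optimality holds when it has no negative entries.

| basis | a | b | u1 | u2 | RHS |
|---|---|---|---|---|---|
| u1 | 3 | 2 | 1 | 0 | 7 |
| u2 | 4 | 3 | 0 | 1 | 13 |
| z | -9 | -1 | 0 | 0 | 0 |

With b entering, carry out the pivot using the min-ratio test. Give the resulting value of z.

7/2

Ratio test on column b — row 1: 7/2 = 7/2; row 2: 13/3 = 13/3. Minimum is 7/2 at row 1 (u1 leaves); pivot element 2.
Pivot on row 1; the z-row RHS becomes 0 − (-1)·(7/2) = 7/2.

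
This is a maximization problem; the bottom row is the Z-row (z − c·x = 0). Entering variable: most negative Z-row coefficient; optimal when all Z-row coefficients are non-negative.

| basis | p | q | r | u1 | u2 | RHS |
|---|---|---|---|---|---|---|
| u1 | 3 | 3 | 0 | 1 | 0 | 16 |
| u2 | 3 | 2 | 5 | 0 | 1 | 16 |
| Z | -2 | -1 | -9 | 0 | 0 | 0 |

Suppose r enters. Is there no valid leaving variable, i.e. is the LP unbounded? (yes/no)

no

Column r has positive entries in row(s) 2, so the ratio test bounds it — not unbounded.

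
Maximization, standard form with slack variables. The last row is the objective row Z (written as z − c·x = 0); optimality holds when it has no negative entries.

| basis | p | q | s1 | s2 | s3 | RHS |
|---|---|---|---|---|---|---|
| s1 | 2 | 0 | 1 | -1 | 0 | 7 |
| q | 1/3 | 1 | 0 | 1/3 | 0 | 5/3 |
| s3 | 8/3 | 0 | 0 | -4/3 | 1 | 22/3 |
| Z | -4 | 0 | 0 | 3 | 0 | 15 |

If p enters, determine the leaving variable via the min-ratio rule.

Column p entries and ratios — s1: 7/2 = 7/2; q: (5/3)/(1/3) = 5; s3: (22/3)/(8/3) = 11/4.
Smallest ratio is 11/4 in the row of s3, so s3 leaves.

s3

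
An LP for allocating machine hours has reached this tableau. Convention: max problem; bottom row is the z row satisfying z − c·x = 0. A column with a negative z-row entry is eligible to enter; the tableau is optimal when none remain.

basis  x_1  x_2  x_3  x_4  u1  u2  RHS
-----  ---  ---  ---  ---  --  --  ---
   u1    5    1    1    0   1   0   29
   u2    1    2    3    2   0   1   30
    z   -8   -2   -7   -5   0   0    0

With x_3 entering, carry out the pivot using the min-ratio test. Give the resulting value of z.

70

Ratio test on column x_3 — row 1: 29/1 = 29; row 2: 30/3 = 10. Minimum is 10 at row 2 (u2 leaves); pivot element 3.
Pivot on row 2; the z-row RHS becomes 0 − (-7)·10 = 70.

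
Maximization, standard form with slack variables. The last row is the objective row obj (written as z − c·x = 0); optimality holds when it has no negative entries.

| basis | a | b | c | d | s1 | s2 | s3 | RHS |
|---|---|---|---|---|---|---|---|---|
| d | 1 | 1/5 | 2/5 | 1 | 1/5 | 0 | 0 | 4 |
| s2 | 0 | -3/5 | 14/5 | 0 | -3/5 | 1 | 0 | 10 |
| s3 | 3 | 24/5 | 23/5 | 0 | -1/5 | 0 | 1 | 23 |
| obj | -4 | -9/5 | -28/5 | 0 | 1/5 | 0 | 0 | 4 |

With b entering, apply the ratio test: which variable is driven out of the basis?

s3

Column b entries and ratios — d: 4/(1/5) = 20; s2: -3/5 ≤ 0, skip; s3: 23/(24/5) = 115/24.
Smallest ratio is 115/24 in the row of s3, so s3 leaves.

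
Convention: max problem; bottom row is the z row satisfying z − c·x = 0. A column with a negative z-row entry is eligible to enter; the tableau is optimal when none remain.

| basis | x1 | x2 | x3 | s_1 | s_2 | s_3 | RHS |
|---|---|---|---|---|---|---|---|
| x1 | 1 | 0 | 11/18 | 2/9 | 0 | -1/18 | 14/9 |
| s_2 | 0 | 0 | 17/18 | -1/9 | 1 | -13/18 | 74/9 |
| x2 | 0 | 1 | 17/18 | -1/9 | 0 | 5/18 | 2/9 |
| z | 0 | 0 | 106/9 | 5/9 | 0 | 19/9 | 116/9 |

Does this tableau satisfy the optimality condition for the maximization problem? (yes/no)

yes

Every z-row coefficient is ≥ 0, so the tableau is optimal.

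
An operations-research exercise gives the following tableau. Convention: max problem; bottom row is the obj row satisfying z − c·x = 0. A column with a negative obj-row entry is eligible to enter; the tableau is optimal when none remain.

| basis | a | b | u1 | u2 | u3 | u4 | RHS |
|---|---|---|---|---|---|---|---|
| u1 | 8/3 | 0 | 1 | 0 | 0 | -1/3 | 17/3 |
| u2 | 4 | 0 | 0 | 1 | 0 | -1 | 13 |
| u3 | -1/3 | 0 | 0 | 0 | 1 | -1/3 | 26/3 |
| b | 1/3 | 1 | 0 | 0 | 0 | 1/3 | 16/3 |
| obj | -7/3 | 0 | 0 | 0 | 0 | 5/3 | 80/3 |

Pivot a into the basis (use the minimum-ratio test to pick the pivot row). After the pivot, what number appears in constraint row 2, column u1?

-3/2

Ratio test on column a — row 1: (17/3)/(8/3) = 17/8; row 2: 13/4 = 13/4; row 3: entry -1/3 ≤ 0; row 4: (16/3)/(1/3) = 16. Minimum is 17/8 at row 1 (u1 leaves); pivot element 8/3.
Divide row 1 by 8/3; eliminate column a from the other rows.
Row 2 update in column u1: 0 − 4·(3/8) = -3/2.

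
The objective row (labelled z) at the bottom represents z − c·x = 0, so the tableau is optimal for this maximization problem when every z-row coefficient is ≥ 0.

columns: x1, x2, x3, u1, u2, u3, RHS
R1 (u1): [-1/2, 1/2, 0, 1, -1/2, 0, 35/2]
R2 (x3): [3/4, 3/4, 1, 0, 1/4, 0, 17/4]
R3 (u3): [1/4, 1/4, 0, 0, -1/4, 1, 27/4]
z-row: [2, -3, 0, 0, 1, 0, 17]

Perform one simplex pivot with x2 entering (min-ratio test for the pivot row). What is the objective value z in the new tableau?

Ratio test on column x2 — row 1: (35/2)/(1/2) = 35; row 2: (17/4)/(3/4) = 17/3; row 3: (27/4)/(1/4) = 27. Minimum is 17/3 at row 2 (x3 leaves); pivot element 3/4.
Pivot on row 2; the z-row RHS becomes 17 − (-3)·(17/3) = 34.

34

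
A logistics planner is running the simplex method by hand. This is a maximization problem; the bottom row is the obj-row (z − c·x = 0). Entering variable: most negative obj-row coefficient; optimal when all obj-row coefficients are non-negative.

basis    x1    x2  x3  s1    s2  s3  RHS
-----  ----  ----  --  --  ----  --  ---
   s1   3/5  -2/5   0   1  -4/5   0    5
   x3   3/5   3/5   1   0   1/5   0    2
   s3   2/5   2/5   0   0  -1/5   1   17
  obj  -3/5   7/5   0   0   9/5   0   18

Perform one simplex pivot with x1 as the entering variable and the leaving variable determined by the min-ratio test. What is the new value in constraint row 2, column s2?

1/3

Ratio test on column x1 — row 1: 5/(3/5) = 25/3; row 2: 2/(3/5) = 10/3; row 3: 17/(2/5) = 85/2. Minimum is 10/3 at row 2 (x3 leaves); pivot element 3/5.
Divide row 2 by 3/5; eliminate column x1 from the other rows.
In the new row 2, the s2 entry is the old entry divided by the pivot: (1/5)/(3/5) = 1/3.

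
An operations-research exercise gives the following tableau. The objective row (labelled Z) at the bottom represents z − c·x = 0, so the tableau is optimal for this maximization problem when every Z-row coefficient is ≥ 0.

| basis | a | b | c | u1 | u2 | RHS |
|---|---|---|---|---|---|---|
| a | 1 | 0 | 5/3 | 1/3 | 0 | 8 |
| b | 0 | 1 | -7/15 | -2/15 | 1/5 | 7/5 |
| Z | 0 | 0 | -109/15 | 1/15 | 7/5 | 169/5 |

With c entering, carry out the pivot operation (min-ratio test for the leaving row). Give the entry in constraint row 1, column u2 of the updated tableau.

Ratio test on column c — row 1: 8/(5/3) = 24/5; row 2: entry -7/15 ≤ 0. Minimum is 24/5 at row 1 (a leaves); pivot element 5/3.
Divide row 1 by 5/3; eliminate column c from the other rows.
In the new row 1, the u2 entry is the old entry divided by the pivot: 0/(5/3) = 0.

0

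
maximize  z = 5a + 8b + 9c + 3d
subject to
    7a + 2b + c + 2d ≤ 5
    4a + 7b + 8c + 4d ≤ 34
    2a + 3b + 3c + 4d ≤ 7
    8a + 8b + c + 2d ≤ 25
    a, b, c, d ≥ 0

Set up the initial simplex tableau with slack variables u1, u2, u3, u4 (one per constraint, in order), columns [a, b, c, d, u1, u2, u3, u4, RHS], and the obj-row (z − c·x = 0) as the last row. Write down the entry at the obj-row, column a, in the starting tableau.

-5

The obj-row carries the negated objective coefficients: the a entry is -5.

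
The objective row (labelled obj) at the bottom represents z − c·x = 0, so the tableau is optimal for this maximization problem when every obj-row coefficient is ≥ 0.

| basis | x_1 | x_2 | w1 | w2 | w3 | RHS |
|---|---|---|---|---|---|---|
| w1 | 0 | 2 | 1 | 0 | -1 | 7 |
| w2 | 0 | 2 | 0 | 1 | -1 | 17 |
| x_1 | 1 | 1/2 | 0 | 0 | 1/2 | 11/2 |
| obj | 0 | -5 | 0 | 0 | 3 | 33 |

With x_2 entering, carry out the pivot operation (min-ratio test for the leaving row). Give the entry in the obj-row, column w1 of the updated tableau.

5/2

Ratio test on column x_2 — row 1: 7/2 = 7/2; row 2: 17/2 = 17/2; row 3: (11/2)/(1/2) = 11. Minimum is 7/2 at row 1 (w1 leaves); pivot element 2.
Divide row 1 by 2; eliminate column x_2 from the other rows.
obj-row update in column w1: 0 − (-5)·(1/2) = 5/2.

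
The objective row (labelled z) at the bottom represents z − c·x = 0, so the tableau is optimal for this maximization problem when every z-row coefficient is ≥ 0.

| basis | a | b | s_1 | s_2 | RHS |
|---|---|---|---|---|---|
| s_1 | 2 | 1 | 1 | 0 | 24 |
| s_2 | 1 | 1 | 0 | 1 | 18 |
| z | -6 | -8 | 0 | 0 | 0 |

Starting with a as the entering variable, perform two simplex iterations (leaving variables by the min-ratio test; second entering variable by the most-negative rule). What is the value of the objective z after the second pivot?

132

Ratio test on column a — row 1: 24/2 = 12; row 2: 18/1 = 18. Minimum is 12 at row 1 (s_1 leaves); pivot element 2.
Pivot on row 1; the z-row RHS becomes 0 − (-6)·12 = 72.
Next entering variable (most negative z-row entry -5): b.
Ratio test on column b — row 1: 12/(1/2) = 24; row 2: 6/(1/2) = 12. Minimum is 12 at row 2 (s_2 leaves); pivot element 1/2.
After the second pivot the z-row RHS is 72 − (-5)·12 = 132.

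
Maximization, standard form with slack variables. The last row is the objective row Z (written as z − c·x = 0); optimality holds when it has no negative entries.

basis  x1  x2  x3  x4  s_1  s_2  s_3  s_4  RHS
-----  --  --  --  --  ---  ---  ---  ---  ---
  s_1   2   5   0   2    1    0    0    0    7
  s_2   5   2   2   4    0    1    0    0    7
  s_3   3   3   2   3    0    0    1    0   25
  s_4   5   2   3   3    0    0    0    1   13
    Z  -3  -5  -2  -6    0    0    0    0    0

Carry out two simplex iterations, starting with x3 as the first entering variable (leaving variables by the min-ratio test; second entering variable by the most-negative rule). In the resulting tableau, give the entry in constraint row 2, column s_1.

Ratio test on column x3 — row 1: entry 0 ≤ 0; row 2: 7/2 = 7/2; row 3: 25/2 = 25/2; row 4: 13/3 = 13/3. Minimum is 7/2 at row 2 (s_2 leaves); pivot element 2.
Divide row 2 by 2; eliminate column x3 from the other rows.
Second iteration: most negative Z-row entry is -3 in column x2, so x2 enters.
Ratio test on column x2 — row 1: 7/5 = 7/5; row 2: (7/2)/1 = 7/2; row 3: 18/1 = 18; row 4: entry -1 ≤ 0. Minimum is 7/5 at row 1 (s_1 leaves); pivot element 5.
Divide row 1 by 5; eliminate column x2 from the other rows.
After both pivots, the entry at constraint row 2, column s_1 is -1/5.

-1/5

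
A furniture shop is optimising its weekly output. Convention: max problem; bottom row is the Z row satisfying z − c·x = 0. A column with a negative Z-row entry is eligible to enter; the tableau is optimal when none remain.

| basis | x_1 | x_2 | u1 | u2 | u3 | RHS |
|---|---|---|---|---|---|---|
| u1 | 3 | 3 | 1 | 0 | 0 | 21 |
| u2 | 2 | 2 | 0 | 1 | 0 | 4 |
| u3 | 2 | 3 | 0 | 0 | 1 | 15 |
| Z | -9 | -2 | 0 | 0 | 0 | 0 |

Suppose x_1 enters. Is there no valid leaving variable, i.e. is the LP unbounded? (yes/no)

no

Column x_1 has positive entries in row(s) 1, 2, 3, so the ratio test bounds it — not unbounded.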